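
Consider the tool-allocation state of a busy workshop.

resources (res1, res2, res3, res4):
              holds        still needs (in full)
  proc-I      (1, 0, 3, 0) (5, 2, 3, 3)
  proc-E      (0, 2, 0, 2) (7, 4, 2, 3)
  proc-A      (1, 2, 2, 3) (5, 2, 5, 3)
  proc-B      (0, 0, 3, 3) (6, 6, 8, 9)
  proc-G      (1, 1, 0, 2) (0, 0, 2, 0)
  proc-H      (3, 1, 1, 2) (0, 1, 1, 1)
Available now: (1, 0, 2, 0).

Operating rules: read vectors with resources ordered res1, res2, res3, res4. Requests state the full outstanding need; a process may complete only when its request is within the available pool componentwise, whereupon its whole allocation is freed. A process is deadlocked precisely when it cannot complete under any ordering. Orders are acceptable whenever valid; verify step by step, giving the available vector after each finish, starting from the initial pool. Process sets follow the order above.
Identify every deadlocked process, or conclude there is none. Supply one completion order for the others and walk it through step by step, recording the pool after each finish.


The deadlocked set is empty.
Key observation: starting with proc-G, each completion frees enough for the next — no one is permanently blocked.
A valid finishing order for the others: proc-G, proc-H, proc-I, proc-A, proc-E, proc-B. Walking it through:
  pool = (1, 0, 2, 0)
  run proc-G (needs (0, 0, 2, 0), free (1, 0, 2, 0)); after release of (1, 1, 0, 2) the pool is (2, 1, 2, 2)
  run proc-H (needs (0, 1, 1, 1), free (2, 1, 2, 2)); after release of (3, 1, 1, 2) the pool is (5, 2, 3, 4)
  run proc-I (needs (5, 2, 3, 3), free (5, 2, 3, 4)); after release of (1, 0, 3, 0) the pool is (6, 2, 6, 4)
  run proc-A (needs (5, 2, 5, 3), free (6, 2, 6, 4)); after release of (1, 2, 2, 3) the pool is (7, 4, 8, 7)
  run proc-E (needs (7, 4, 2, 3), free (7, 4, 8, 7)); after release of (0, 2, 0, 2) the pool is (7, 6, 8, 9)
  run proc-B (needs (6, 6, 8, 9), free (7, 6, 8, 9)); after release of (0, 0, 3, 3) the pool is (7, 6, 11, 12)


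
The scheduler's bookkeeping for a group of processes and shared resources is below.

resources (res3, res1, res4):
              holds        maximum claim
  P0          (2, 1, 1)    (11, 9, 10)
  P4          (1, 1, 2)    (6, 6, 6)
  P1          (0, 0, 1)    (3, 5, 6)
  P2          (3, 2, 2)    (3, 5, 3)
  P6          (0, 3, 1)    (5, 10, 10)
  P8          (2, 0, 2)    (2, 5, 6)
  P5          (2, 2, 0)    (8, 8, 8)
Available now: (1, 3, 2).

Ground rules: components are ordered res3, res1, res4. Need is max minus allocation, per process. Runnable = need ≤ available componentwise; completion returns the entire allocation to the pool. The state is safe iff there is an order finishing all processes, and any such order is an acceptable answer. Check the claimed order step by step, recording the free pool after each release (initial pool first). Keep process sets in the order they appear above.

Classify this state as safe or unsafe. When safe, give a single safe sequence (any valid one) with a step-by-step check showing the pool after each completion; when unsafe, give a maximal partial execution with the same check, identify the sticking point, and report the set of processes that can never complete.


The state is SAFE; one workable sequence: P2, P8, P1, P4, P5, P0, P6.
Key observation: at P2 the run first touches a limit — (0, 3, 1) against (1, 3, 2), exact on a resource it actually requests.
Check, step by step:
  pool = (1, 3, 2)
  P2 needs (0, 3, 1) <= (1, 3, 2) -> finishes; pool += (3, 2, 2) = (4, 5, 4)
  P8 needs (0, 5, 4) <= (4, 5, 4) -> finishes; pool += (2, 0, 2) = (6, 5, 6)
  P1 needs (3, 5, 5) <= (6, 5, 6) -> finishes; pool += (0, 0, 1) = (6, 5, 7)
  P4 needs (5, 5, 4) <= (6, 5, 7) -> finishes; pool += (1, 1, 2) = (7, 6, 9)
  P5 needs (6, 6, 8) <= (7, 6, 9) -> finishes; pool += (2, 2, 0) = (9, 8, 9)
  P0 needs (9, 8, 9) <= (9, 8, 9) -> finishes; pool += (2, 1, 1) = (11, 9, 10)
  P6 needs (5, 7, 9) <= (11, 9, 10) -> finishes; pool += (0, 3, 1) = (11, 12, 11)


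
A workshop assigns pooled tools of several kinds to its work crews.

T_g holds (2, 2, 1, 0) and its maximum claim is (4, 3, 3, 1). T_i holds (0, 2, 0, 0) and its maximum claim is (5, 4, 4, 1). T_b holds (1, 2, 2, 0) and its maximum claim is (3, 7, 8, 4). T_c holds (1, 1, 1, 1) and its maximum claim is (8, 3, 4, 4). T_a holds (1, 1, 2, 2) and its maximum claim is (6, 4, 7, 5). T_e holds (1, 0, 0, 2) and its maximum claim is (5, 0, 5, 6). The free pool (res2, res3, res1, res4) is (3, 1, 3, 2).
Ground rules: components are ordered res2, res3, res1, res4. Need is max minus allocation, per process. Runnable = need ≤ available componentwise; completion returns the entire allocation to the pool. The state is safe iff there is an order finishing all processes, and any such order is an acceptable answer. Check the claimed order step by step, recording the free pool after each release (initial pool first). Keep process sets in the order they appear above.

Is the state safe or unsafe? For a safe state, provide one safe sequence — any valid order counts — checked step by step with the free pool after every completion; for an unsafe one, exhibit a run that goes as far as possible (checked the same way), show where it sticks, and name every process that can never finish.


UNSAFE.
Key observation: after T_g, T_i complete, (5, 5, 4, 2) is the best the pool ever gets, yet each leftover process wants more res4.
The run T_g, T_i cannot be extended any further. Check, step by step:
  pool = (3, 1, 3, 2)
  run T_g (needs (2, 1, 2, 1), free (3, 1, 3, 2)); after release of (2, 2, 1, 0) the pool is (5, 3, 4, 2)
  run T_i (needs (5, 2, 4, 1), free (5, 3, 4, 2)); after release of (0, 2, 0, 0) the pool is (5, 5, 4, 2)
  T_b still needs (2, 5, 6, 4) but only (5, 5, 4, 2) is free — short on res1 and res4
  T_c still needs (7, 2, 3, 3) but only (5, 5, 4, 2) is free — short on res2 and res4
  T_a still needs (5, 3, 5, 3) but only (5, 5, 4, 2) is free — short on res1 and res4
  T_e still needs (4, 0, 5, 4) but only (5, 5, 4, 2) is free — short on res1 and res4
Permanently blocked: T_b, T_c, T_a and T_e.


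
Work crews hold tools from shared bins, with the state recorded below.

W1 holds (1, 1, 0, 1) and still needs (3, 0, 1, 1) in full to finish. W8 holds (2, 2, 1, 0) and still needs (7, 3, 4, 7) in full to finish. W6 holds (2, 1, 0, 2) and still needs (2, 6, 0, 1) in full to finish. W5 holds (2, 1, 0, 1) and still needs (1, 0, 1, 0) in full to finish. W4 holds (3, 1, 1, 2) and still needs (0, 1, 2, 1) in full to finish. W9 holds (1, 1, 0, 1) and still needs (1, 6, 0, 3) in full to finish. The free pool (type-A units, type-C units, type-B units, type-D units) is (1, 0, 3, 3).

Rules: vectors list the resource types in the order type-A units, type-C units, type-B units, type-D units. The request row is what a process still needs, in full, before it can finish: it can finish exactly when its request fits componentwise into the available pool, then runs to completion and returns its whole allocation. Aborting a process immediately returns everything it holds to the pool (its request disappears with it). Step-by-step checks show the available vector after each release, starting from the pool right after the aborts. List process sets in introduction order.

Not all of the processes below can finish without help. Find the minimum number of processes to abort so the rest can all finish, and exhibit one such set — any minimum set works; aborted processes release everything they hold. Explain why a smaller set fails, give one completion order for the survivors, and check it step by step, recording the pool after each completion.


Abort W6.
Key observation: W9 could never have finished before the abort; with (2, 1, 0, 2) returned by W6, it fits at step 5.
Why nothing smaller works: aborting no one leaves the state deadlocked as given.
The survivors complete as W5, W4, W1, W8, W9. Verifying each step (starting from the post-abort pool):
  pool = (3, 1, 3, 5)
  W5: need (1, 0, 1, 0) fits (3, 1, 3, 5); releases (2, 1, 0, 1), pool now (5, 2, 3, 6)
  W4: need (0, 1, 2, 1) fits (5, 2, 3, 6); releases (3, 1, 1, 2), pool now (8, 3, 4, 8)
  W1: need (3, 0, 1, 1) fits (8, 3, 4, 8); releases (1, 1, 0, 1), pool now (9, 4, 4, 9)
  W8: need (7, 3, 4, 7) fits (9, 4, 4, 9); releases (2, 2, 1, 0), pool now (11, 6, 5, 9)
  W9: need (1, 6, 0, 3) fits (11, 6, 5, 9); releases (1, 1, 0, 1), pool now (12, 7, 5, 10)


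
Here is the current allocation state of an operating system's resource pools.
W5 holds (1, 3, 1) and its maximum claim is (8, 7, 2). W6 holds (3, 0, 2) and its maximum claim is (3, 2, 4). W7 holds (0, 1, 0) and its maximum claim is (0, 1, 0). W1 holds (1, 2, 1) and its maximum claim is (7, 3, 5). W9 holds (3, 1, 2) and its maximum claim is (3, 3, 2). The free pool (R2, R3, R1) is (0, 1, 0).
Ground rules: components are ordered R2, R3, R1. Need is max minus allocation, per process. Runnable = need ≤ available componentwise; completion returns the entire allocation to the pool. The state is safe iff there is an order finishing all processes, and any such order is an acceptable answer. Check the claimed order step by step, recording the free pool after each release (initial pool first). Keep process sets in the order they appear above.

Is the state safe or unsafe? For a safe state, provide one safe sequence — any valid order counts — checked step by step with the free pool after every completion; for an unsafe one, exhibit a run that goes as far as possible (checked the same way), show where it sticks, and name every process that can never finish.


SAFE — a valid safe sequence is W7, W9, W6, W1, W5.
Key observation: the first exact fit in this order is W9 — it needs (0, 2, 0) with (0, 2, 0) free, meeting a requested resource to the last unit.
Step-by-step check:
  pool = (0, 1, 0)
  run W7 (needs (0, 0, 0), free (0, 1, 0)); after release of (0, 1, 0) the pool is (0, 2, 0)
  run W9 (needs (0, 2, 0), free (0, 2, 0)); after release of (3, 1, 2) the pool is (3, 3, 2)
  run W6 (needs (0, 2, 2), free (3, 3, 2)); after release of (3, 0, 2) the pool is (6, 3, 4)
  run W1 (needs (6, 1, 4), free (6, 3, 4)); after release of (1, 2, 1) the pool is (7, 5, 5)
  run W5 (needs (7, 4, 1), free (7, 5, 5)); after release of (1, 3, 1) the pool is (8, 8, 6)


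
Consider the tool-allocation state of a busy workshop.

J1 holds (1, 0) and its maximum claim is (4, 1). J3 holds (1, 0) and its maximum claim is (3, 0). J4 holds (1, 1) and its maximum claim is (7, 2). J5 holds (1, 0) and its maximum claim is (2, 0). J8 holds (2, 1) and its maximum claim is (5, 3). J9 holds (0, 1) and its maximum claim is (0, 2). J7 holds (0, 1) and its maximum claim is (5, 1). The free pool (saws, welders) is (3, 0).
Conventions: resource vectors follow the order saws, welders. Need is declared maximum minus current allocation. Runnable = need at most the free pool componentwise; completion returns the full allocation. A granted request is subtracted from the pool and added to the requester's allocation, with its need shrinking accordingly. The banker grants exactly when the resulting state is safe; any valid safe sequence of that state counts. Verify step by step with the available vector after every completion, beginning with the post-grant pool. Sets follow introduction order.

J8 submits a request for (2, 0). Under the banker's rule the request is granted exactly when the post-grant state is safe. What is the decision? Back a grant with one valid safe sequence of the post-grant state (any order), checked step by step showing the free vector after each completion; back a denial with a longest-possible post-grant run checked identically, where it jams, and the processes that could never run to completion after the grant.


DENY — the pretend-granted state is unsafe.
Key observation: after J5, J3 the pool peaks at (3, 0), and each blocked process is short somewhere: J1 on welders; J4 on saws, welders; J8 on welders; J9 on welders; J7 on saws.
On the post-grant state, J5, J3 is a maximal run — nothing extends it. Verifying each step:
  pool = (1, 0)
  J5 needs (1, 0) <= (1, 0) -> finishes; pool += (1, 0) = (2, 0)
  J3 needs (2, 0) <= (2, 0) -> finishes; pool += (1, 0) = (3, 0)
  blocked: J1 wants (3, 1), pool (3, 0) — not enough welders
  blocked: J4 wants (6, 1), pool (3, 0) — not enough saws and welders
  blocked: J8 wants (1, 2), pool (3, 0) — not enough welders
  blocked: J9 wants (0, 1), pool (3, 0) — not enough welders
  blocked: J7 wants (5, 0), pool (3, 0) — not enough saws
Had the request been granted, J1, J4, J8, J9 and J7 could never finish.


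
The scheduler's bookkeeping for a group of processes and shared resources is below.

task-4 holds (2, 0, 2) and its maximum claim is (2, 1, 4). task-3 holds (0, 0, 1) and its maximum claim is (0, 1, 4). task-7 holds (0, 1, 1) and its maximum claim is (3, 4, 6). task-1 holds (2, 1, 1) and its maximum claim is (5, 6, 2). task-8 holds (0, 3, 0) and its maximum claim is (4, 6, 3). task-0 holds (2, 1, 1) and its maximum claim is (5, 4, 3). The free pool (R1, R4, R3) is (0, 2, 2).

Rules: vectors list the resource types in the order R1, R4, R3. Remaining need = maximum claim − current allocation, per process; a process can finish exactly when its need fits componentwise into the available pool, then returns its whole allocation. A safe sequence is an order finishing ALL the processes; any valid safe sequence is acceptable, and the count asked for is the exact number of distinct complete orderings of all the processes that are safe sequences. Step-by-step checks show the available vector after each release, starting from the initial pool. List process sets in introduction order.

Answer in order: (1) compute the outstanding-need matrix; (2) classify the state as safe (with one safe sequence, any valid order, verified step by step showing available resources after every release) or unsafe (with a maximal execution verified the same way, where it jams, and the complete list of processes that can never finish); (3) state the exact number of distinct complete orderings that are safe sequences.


(1) Remaining need (order R1, R4, R3):
  task-4: (0, 1, 2)
  task-3: (0, 1, 3)
  task-7: (3, 3, 5)
  task-1: (3, 5, 1)
  task-8: (4, 3, 3)
  task-0: (3, 3, 2)
(2) The state is UNSAFE.
Key observation: even finishing task-4, task-3 leaves just (2, 2, 5) free — too little R1 for any of the remaining processes.
A maximal execution: task-4, task-3 — then nothing else fits. Check, step by step:
  pool = (0, 2, 2)
  task-4 needs (0, 1, 2) <= (0, 2, 2) -> finishes; pool += (2, 0, 2) = (2, 2, 4)
  task-3 needs (0, 1, 3) <= (2, 2, 4) -> finishes; pool += (0, 0, 1) = (2, 2, 5)
  blocked: task-7 wants (3, 3, 5), pool (2, 2, 5) — not enough R1 and R4
  blocked: task-1 wants (3, 5, 1), pool (2, 2, 5) — not enough R1 and R4
  blocked: task-8 wants (4, 3, 3), pool (2, 2, 5) — not enough R1 and R4
  blocked: task-0 wants (3, 3, 2), pool (2, 2, 5) — not enough R1 and R4
Permanently blocked: task-7, task-1, task-8 and task-0.
(3) Precisely 0 of the possible complete orderings are safe sequences.


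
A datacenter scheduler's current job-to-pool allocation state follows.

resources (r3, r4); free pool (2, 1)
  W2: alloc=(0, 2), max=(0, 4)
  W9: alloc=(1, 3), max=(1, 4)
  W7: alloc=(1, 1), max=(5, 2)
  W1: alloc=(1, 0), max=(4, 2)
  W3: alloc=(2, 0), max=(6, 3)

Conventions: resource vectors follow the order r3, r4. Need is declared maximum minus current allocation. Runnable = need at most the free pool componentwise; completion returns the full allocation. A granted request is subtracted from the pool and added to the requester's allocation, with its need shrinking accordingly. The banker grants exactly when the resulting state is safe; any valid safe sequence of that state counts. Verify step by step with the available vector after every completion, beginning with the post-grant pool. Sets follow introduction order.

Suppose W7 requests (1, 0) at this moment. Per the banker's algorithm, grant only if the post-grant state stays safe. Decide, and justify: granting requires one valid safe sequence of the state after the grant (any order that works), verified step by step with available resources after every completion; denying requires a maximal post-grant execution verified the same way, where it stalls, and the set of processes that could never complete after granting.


DENY — the pretend-granted state is unsafe.
Key observation: after W9, W2 complete, (2, 6) is the best the pool ever gets, yet each leftover process wants more r3.
Pretend the grant happened; the run W9, W2 goes as far as possible. Check, step by step:
  pool = (1, 1)
  W9 needs (0, 1) <= (1, 1) -> finishes; pool += (1, 3) = (2, 4)
  W2 needs (0, 2) <= (2, 4) -> finishes; pool += (0, 2) = (2, 6)
  blocked: W7 wants (3, 1), pool (2, 6) — not enough r3
  blocked: W1 wants (3, 2), pool (2, 6) — not enough r3
  blocked: W3 wants (4, 3), pool (2, 6) — not enough r3
Post-grant, the permanently blocked set is W7, W1 and W3.


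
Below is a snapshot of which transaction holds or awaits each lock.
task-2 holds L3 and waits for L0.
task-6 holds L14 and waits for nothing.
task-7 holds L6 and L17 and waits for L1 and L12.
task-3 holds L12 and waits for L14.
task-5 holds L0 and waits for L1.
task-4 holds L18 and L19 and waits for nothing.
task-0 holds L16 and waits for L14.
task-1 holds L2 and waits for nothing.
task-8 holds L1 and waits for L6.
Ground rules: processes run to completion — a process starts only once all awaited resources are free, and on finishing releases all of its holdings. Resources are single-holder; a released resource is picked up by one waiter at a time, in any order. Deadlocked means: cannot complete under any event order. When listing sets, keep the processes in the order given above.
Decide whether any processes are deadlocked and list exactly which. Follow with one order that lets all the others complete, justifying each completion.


Deadlocked: task-2, task-7, task-5 and task-8.
Key observation: along task-8 -> task-7 -> task-8, each member waits on what the next one holds — a deadlock; task-2 and task-5 wait into the deadlock from upstream.
One completion order for the rest: task-6, task-0, task-1, task-4, task-3.
Step-by-step check:
  run task-6 (it waits on nothing); releases L14
  task-0 waits on L14 — all released -> runs and releases L16
  run task-1 (it waits on nothing); releases L2
  run task-4 (it waits on nothing); releases L18 and L19
  task-3 waits on L14 — all released -> runs and releases L12


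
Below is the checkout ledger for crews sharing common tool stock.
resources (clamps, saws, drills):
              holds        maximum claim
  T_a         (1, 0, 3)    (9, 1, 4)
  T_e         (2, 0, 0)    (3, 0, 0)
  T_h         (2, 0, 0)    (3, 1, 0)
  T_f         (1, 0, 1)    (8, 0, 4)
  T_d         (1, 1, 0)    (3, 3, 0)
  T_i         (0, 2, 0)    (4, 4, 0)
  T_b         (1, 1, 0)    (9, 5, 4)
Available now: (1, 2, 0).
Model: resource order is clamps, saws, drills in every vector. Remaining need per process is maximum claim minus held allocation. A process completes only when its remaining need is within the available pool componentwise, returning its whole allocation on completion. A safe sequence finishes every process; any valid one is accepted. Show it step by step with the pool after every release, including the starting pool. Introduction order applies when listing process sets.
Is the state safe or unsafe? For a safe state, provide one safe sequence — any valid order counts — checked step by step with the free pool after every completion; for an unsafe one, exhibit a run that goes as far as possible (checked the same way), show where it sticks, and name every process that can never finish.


The state is UNSAFE.
Key observation: once T_e, T_d, T_i, T_h finish, the pool peaks at (6, 5, 0) — and every remaining process still needs more clamps than that.
Going as far as possible: T_e, T_d, T_i, T_h; after that, nothing fits. Verifying each step:
  pool = (1, 2, 0)
  T_e: need (1, 0, 0) fits (1, 2, 0); releases (2, 0, 0), pool now (3, 2, 0)
  T_d: need (2, 2, 0) fits (3, 2, 0); releases (1, 1, 0), pool now (4, 3, 0)
  T_i: need (4, 2, 0) fits (4, 3, 0); releases (0, 2, 0), pool now (4, 5, 0)
  T_h: need (1, 1, 0) fits (4, 5, 0); releases (2, 0, 0), pool now (6, 5, 0)
  T_a still needs (8, 1, 1) but only (6, 5, 0) is free — short on clamps and drills
  T_f still needs (7, 0, 3) but only (6, 5, 0) is free — short on clamps and drills
  T_b still needs (8, 4, 4) but only (6, 5, 0) is free — short on clamps and drills
Permanently blocked: T_a, T_f and T_b.


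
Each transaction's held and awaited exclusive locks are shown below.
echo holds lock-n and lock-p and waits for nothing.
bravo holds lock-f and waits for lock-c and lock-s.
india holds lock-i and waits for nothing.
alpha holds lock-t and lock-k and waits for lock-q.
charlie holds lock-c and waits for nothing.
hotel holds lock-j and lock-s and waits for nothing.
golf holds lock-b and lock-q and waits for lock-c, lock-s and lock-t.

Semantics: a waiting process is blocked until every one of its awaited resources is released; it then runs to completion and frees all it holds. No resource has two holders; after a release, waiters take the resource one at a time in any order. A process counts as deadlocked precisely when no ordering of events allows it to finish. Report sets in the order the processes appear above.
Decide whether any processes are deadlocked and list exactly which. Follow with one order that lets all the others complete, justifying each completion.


Deadlocked set: alpha and golf.
Key observation: the wait chain closes on itself along alpha -> golf -> alpha; no other process is dragged down with it.
The rest can finish in the order india, echo, hotel, charlie, bravo.
Step-by-step check:
  india waits on nothing -> runs at once and releases lock-i
  echo waits on nothing -> runs at once and releases lock-n and lock-p
  hotel waits on nothing -> runs at once and releases lock-j and lock-s
  charlie waits on nothing -> runs at once and releases lock-c
  bravo waits on lock-c and lock-s — all released -> runs and releases lock-f


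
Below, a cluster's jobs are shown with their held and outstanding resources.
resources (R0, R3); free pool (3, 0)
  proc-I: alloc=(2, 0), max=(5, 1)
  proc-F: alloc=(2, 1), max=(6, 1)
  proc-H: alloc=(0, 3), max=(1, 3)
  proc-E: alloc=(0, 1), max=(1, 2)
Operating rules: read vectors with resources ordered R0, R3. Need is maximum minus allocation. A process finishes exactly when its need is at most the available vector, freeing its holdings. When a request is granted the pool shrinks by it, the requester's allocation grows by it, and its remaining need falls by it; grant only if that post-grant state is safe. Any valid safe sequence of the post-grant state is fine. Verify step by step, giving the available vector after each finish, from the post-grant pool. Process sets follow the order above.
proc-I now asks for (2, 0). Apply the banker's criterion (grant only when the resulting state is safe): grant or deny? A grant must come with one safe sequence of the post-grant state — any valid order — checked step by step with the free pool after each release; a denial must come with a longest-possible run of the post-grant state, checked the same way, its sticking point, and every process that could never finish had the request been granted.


GRANT — the state after the grant stays safe, e.g. via proc-H, proc-E, proc-I, proc-F.
Key observation: the transfer keeps a workable pool ((1, 0)); proc-H starts the safe sequence.
Check on the post-grant state, step by step:
  pool = (1, 0)
  proc-H needs (1, 0) <= (1, 0) -> finishes; pool += (0, 3) = (1, 3)
  proc-E needs (1, 1) <= (1, 3) -> finishes; pool += (0, 1) = (1, 4)
  proc-I needs (1, 1) <= (1, 4) -> finishes; pool += (4, 0) = (5, 4)
  proc-F needs (4, 0) <= (5, 4) -> finishes; pool += (2, 1) = (7, 5)


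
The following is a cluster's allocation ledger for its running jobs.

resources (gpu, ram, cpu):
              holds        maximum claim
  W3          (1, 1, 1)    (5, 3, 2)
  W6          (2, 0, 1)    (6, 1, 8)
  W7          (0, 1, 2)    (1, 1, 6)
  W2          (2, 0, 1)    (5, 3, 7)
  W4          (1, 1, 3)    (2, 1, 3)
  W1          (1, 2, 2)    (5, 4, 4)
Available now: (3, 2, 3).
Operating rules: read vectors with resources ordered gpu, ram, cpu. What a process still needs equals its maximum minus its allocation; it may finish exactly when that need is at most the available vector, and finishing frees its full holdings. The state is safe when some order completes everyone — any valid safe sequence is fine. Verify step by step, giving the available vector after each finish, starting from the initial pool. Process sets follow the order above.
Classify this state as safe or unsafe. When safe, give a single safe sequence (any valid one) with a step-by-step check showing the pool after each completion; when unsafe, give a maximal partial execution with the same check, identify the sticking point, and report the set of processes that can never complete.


The state is SAFE; one workable sequence: W4, W3, W6, W2, W7, W1.
Key observation: W3 is the earliest step where a requested resource binds exactly: need (4, 2, 1), pool (4, 3, 6) at its turn.
Walking it through:
  pool = (3, 2, 3)
  W4: need (1, 0, 0) fits (3, 2, 3); releases (1, 1, 3), pool now (4, 3, 6)
  W3: need (4, 2, 1) fits (4, 3, 6); releases (1, 1, 1), pool now (5, 4, 7)
  W6: need (4, 1, 7) fits (5, 4, 7); releases (2, 0, 1), pool now (7, 4, 8)
  W2: need (3, 3, 6) fits (7, 4, 8); releases (2, 0, 1), pool now (9, 4, 9)
  W7: need (1, 0, 4) fits (9, 4, 9); releases (0, 1, 2), pool now (9, 5, 11)
  W1: need (4, 2, 2) fits (9, 5, 11); releases (1, 2, 2), pool now (10, 7, 13)


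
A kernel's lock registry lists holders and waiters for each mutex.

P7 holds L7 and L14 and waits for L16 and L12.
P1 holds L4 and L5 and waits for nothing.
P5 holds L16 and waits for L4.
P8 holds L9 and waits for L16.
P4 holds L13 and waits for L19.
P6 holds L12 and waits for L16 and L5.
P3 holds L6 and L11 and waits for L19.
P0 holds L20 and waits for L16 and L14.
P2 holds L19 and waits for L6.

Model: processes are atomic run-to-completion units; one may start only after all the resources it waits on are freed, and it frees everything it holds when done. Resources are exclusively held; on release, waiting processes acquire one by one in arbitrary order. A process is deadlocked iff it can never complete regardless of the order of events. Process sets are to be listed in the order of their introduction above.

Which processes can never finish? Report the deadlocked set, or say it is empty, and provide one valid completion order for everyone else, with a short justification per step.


The deadlocked set is P4, P3 and P2.
Key observation: the cycle P2 -> P3 -> P2 can never break — each member waits on the next; P4 waits into the deadlock from upstream.
One completion order for the rest: P1, P5, P8, P6, P7, P0.
Verifying each step:
  P1 waits on nothing -> runs at once and releases L4 and L5
  P5: everything it awaited (L4) is free; runs, freeing L16
  P8: everything it awaited (L16) is free; runs, freeing L9
  P6: everything it awaited (L16 and L5) is free; runs, freeing L12
  P7: everything it awaited (L16 and L12) is free; runs, freeing L7 and L14
  P0: everything it awaited (L16 and L14) is free; runs, freeing L20


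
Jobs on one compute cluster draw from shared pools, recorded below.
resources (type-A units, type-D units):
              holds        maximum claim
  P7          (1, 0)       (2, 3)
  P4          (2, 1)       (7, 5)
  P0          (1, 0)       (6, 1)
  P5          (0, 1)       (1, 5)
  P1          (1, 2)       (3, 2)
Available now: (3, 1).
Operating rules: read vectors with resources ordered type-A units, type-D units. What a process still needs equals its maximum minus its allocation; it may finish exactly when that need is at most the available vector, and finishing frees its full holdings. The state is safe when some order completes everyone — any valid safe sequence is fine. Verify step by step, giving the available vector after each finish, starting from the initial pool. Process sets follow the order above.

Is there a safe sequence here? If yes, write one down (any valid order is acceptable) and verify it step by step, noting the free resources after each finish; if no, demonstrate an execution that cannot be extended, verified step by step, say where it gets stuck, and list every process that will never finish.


The state is UNSAFE.
Key observation: P1, P7, P0 can finish, but then (6, 3) is all there is, and the blocked group's type-D units demands exceed it.
A maximal execution: P1, P7, P0 — then nothing else fits. Step-by-step check:
  pool = (3, 1)
  run P1 (needs (2, 0), free (3, 1)); after release of (1, 2) the pool is (4, 3)
  run P7 (needs (1, 3), free (4, 3)); after release of (1, 0) the pool is (5, 3)
  run P0 (needs (5, 1), free (5, 3)); after release of (1, 0) the pool is (6, 3)
  blocked: P4 wants (5, 4), pool (6, 3) — not enough type-D units
  blocked: P5 wants (1, 4), pool (6, 3) — not enough type-D units
Never able to finish: P4 and P5.


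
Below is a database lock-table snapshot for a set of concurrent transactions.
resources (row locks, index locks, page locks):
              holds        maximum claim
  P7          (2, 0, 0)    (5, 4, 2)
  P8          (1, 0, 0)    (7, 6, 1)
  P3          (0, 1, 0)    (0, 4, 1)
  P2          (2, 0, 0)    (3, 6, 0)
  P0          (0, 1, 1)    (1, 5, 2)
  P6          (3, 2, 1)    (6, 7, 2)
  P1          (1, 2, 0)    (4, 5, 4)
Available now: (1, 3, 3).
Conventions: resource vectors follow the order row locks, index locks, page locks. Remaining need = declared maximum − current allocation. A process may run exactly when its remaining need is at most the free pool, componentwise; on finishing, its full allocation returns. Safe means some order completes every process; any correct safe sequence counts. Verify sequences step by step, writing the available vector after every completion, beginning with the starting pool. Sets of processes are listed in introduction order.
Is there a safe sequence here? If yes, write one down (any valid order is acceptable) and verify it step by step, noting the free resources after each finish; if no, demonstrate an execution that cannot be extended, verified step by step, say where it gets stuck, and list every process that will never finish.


UNSAFE.
Key observation: after P3, P0 the pool peaks at (1, 5, 4), and each blocked process is short somewhere: P7 on row locks; P8 on row locks, index locks; P2 on index locks; P6 on row locks; P1 on row locks.
Going as far as possible: P3, P0; after that, nothing fits. Check, step by step:
  pool = (1, 3, 3)
  run P3 (needs (0, 3, 1), free (1, 3, 3)); after release of (0, 1, 0) the pool is (1, 4, 3)
  run P0 (needs (1, 4, 1), free (1, 4, 3)); after release of (0, 1, 1) the pool is (1, 5, 4)
  blocked: P7 wants (3, 4, 2), pool (1, 5, 4) — not enough row locks
  blocked: P8 wants (6, 6, 1), pool (1, 5, 4) — not enough row locks and index locks
  blocked: P2 wants (1, 6, 0), pool (1, 5, 4) — not enough index locks
  blocked: P6 wants (3, 5, 1), pool (1, 5, 4) — not enough row locks
  blocked: P1 wants (3, 3, 4), pool (1, 5, 4) — not enough row locks
Permanently blocked: P7, P8, P2, P6 and P1.


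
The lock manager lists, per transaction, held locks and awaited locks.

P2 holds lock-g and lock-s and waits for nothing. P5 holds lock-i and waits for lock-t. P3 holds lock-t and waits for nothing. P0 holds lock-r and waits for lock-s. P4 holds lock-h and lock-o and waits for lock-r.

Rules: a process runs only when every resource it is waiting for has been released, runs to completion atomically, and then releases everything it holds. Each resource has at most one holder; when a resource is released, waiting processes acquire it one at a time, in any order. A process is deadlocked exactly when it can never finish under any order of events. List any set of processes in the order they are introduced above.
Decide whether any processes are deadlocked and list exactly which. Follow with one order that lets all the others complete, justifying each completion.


No process is deadlocked.
Key observation: every chain of waits terminates; starting from the processes that wait on nothing, all the rest unlock in turn.
The rest can finish in the order P3, P2, P5, P0, P4.
Step-by-step check:
  run P3 (it waits on nothing); releases lock-t
  run P2 (it waits on nothing); releases lock-g and lock-s
  P5: everything it awaited (lock-t) is free; runs, freeing lock-i
  P0: everything it awaited (lock-s) is free; runs, freeing lock-r
  P4: everything it awaited (lock-r) is free; runs, freeing lock-h and lock-o


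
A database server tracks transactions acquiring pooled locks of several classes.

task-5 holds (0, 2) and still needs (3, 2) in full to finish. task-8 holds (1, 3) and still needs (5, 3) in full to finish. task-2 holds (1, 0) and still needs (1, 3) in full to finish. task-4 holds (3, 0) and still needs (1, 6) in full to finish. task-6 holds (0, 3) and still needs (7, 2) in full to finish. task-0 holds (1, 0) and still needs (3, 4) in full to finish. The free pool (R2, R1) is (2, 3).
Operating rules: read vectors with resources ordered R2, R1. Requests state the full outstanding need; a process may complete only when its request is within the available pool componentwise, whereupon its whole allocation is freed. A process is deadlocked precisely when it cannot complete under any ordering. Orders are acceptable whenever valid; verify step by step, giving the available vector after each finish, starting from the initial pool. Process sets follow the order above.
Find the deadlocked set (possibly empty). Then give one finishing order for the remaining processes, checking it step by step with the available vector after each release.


Deadlocked: task-8, task-4 and task-6.
Key observation: after task-2, task-5, task-0 the pool peaks at (4, 5), and each blocked process is short somewhere: task-8 on R2; task-4 on R1; task-6 on R2.
The rest can finish in the order task-2, task-5, task-0. Walking it through:
  pool = (2, 3)
  task-2 needs (1, 3) <= (2, 3) -> finishes; pool += (1, 0) = (3, 3)
  task-5 needs (3, 2) <= (3, 3) -> finishes; pool += (0, 2) = (3, 5)
  task-0 needs (3, 4) <= (3, 5) -> finishes; pool += (1, 0) = (4, 5)
None of the blocked processes ever fits:
  task-8 cannot run: need (5, 3) vs free (4, 5) (insufficient R2)
  task-4 cannot run: need (1, 6) vs free (4, 5) (insufficient R1)
  task-6 cannot run: need (7, 2) vs free (4, 5) (insufficient R2)


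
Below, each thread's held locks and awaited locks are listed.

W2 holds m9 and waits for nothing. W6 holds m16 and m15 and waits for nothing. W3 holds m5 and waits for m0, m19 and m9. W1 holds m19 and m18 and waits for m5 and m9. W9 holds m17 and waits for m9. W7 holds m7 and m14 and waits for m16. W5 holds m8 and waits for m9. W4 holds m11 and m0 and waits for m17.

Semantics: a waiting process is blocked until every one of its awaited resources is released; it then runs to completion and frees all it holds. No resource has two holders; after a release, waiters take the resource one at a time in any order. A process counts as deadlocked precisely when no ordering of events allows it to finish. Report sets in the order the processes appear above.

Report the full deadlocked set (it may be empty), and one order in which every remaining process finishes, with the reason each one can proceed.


Deadlocked set: W3 and W1.
Key observation: the cycle W3 -> W1 -> W3 can never break — each member waits on the next; no other process is dragged down with it.
One completion order for the rest: W2, W6, W9, W4, W7, W5.
Check, step by step:
  W2: no waits; runs immediately, freeing m9
  W6: no waits; runs immediately, freeing m16 and m15
  W9 waits on m9 — all released -> runs and releases m17
  W4 waits on m17 — all released -> runs and releases m11 and m0
  W7 waits on m16 — all released -> runs and releases m7 and m14
  W5 waits on m9 — all released -> runs and releases m8


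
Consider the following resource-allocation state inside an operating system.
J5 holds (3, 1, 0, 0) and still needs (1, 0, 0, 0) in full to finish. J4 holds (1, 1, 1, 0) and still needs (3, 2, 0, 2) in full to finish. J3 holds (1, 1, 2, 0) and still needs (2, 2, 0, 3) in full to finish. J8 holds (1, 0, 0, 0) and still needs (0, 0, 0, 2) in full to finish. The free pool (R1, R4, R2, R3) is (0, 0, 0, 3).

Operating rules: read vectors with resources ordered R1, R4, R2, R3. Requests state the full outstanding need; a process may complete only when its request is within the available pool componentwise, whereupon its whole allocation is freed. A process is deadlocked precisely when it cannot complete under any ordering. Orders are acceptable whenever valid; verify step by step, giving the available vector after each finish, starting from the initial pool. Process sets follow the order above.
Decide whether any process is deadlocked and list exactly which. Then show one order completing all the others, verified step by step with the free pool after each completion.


Deadlocked: J4 and J3.
Key observation: the pool after J8, J5 is (4, 1, 0, 3); every surviving request exceeds it in R4, so progress ends there.
One completion order for the rest: J8, J5. Check, step by step:
  pool = (0, 0, 0, 3)
  J8 needs (0, 0, 0, 2) <= (0, 0, 0, 3) -> finishes; pool += (1, 0, 0, 0) = (1, 0, 0, 3)
  J5 needs (1, 0, 0, 0) <= (1, 0, 0, 3) -> finishes; pool += (3, 1, 0, 0) = (4, 1, 0, 3)
The blocked processes can never fit:
  J4 cannot run: need (3, 2, 0, 2) vs free (4, 1, 0, 3) (insufficient R4)
  J3 cannot run: need (2, 2, 0, 3) vs free (4, 1, 0, 3) (insufficient R4)


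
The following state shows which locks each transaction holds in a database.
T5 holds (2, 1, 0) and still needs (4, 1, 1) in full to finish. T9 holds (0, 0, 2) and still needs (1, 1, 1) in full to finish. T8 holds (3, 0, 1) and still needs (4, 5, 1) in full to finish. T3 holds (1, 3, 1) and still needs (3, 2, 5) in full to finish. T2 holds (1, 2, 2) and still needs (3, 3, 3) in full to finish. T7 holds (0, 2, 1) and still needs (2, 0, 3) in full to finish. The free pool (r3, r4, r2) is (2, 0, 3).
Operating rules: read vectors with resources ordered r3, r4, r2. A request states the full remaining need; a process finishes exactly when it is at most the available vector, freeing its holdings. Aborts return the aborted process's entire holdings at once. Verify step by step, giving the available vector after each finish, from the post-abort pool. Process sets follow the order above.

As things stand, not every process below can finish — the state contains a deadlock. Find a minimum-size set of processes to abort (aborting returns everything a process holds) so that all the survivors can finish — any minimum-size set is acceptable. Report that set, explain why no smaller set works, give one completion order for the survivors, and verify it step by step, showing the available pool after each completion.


Abort T2.
Key observation: before aborting T2, T3 was permanently blocked — no order could ever run it; afterwards it completes at step 1.
No smaller set exists: with zero aborts the deadlock remains.
Survivors finish in the order: T3, T9, T7, T8, T5. Step-by-step check (pool after the aborts first):
  pool = (3, 2, 5)
  T3 needs (3, 2, 5) <= (3, 2, 5) -> finishes; pool += (1, 3, 1) = (4, 5, 6)
  T9 needs (1, 1, 1) <= (4, 5, 6) -> finishes; pool += (0, 0, 2) = (4, 5, 8)
  T7 needs (2, 0, 3) <= (4, 5, 8) -> finishes; pool += (0, 2, 1) = (4, 7, 9)
  T8 needs (4, 5, 1) <= (4, 7, 9) -> finishes; pool += (3, 0, 1) = (7, 7, 10)
  T5 needs (4, 1, 1) <= (7, 7, 10) -> finishes; pool += (2, 1, 0) = (9, 8, 10)


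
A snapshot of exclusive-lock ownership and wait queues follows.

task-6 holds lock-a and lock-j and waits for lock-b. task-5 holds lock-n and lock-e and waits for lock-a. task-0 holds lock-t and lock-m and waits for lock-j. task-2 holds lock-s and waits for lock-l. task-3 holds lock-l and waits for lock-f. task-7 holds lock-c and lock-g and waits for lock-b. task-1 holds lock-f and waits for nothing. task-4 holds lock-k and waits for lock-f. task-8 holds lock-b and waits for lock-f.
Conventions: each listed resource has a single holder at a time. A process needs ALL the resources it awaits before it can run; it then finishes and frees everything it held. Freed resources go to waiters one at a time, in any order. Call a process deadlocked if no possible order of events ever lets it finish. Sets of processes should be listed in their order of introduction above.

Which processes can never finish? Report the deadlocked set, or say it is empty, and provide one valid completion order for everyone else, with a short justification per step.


Nothing here is deadlocked.
Key observation: the wait graph is acyclic; completion cascades from the unblocked processes through everyone else.
The rest can finish in the order task-1, task-8, task-6, task-3, task-5, task-0, task-7, task-4, task-2.
Check, step by step:
  task-1 waits on nothing -> runs at once and releases lock-f
  run task-8 (all its waits — lock-f — are resolved); releases lock-b
  run task-6 (all its waits — lock-b — are resolved); releases lock-a and lock-j
  run task-3 (all its waits — lock-f — are resolved); releases lock-l
  run task-5 (all its waits — lock-a — are resolved); releases lock-n and lock-e
  run task-0 (all its waits — lock-j — are resolved); releases lock-t and lock-m
  run task-7 (all its waits — lock-b — are resolved); releases lock-c and lock-g
  run task-4 (all its waits — lock-f — are resolved); releases lock-k
  run task-2 (all its waits — lock-l — are resolved); releases lock-s
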